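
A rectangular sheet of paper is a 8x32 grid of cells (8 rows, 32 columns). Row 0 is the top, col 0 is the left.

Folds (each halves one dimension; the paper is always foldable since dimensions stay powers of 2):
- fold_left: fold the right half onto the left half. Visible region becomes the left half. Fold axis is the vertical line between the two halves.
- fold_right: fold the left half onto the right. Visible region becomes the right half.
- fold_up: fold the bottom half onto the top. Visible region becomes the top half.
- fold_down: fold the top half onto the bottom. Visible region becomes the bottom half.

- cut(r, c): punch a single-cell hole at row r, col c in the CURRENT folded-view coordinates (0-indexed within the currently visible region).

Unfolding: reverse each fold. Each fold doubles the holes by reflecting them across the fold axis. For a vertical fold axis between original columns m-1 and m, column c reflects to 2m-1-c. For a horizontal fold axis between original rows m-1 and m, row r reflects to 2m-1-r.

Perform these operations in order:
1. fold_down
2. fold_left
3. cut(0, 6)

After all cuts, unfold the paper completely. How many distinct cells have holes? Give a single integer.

Answer: 4

Derivation:
Op 1 fold_down: fold axis h@4; visible region now rows[4,8) x cols[0,32) = 4x32
Op 2 fold_left: fold axis v@16; visible region now rows[4,8) x cols[0,16) = 4x16
Op 3 cut(0, 6): punch at orig (4,6); cuts so far [(4, 6)]; region rows[4,8) x cols[0,16) = 4x16
Unfold 1 (reflect across v@16): 2 holes -> [(4, 6), (4, 25)]
Unfold 2 (reflect across h@4): 4 holes -> [(3, 6), (3, 25), (4, 6), (4, 25)]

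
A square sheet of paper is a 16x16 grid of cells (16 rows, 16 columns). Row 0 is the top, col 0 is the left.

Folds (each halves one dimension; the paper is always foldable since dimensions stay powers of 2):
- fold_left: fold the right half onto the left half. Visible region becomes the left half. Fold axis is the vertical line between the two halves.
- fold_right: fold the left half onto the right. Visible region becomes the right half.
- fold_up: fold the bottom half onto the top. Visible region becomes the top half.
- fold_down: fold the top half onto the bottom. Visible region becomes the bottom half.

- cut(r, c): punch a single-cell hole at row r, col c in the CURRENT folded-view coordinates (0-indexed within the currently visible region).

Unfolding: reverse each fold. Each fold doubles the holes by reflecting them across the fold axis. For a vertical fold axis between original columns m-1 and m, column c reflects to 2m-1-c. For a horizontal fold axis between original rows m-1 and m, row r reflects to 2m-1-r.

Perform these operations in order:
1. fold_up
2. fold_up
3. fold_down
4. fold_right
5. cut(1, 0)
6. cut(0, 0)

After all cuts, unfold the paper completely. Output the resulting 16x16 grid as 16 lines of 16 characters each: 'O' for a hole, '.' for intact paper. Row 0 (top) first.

Answer: .......OO.......
.......OO.......
.......OO.......
.......OO.......
.......OO.......
.......OO.......
.......OO.......
.......OO.......
.......OO.......
.......OO.......
.......OO.......
.......OO.......
.......OO.......
.......OO.......
.......OO.......
.......OO.......

Derivation:
Op 1 fold_up: fold axis h@8; visible region now rows[0,8) x cols[0,16) = 8x16
Op 2 fold_up: fold axis h@4; visible region now rows[0,4) x cols[0,16) = 4x16
Op 3 fold_down: fold axis h@2; visible region now rows[2,4) x cols[0,16) = 2x16
Op 4 fold_right: fold axis v@8; visible region now rows[2,4) x cols[8,16) = 2x8
Op 5 cut(1, 0): punch at orig (3,8); cuts so far [(3, 8)]; region rows[2,4) x cols[8,16) = 2x8
Op 6 cut(0, 0): punch at orig (2,8); cuts so far [(2, 8), (3, 8)]; region rows[2,4) x cols[8,16) = 2x8
Unfold 1 (reflect across v@8): 4 holes -> [(2, 7), (2, 8), (3, 7), (3, 8)]
Unfold 2 (reflect across h@2): 8 holes -> [(0, 7), (0, 8), (1, 7), (1, 8), (2, 7), (2, 8), (3, 7), (3, 8)]
Unfold 3 (reflect across h@4): 16 holes -> [(0, 7), (0, 8), (1, 7), (1, 8), (2, 7), (2, 8), (3, 7), (3, 8), (4, 7), (4, 8), (5, 7), (5, 8), (6, 7), (6, 8), (7, 7), (7, 8)]
Unfold 4 (reflect across h@8): 32 holes -> [(0, 7), (0, 8), (1, 7), (1, 8), (2, 7), (2, 8), (3, 7), (3, 8), (4, 7), (4, 8), (5, 7), (5, 8), (6, 7), (6, 8), (7, 7), (7, 8), (8, 7), (8, 8), (9, 7), (9, 8), (10, 7), (10, 8), (11, 7), (11, 8), (12, 7), (12, 8), (13, 7), (13, 8), (14, 7), (14, 8), (15, 7), (15, 8)]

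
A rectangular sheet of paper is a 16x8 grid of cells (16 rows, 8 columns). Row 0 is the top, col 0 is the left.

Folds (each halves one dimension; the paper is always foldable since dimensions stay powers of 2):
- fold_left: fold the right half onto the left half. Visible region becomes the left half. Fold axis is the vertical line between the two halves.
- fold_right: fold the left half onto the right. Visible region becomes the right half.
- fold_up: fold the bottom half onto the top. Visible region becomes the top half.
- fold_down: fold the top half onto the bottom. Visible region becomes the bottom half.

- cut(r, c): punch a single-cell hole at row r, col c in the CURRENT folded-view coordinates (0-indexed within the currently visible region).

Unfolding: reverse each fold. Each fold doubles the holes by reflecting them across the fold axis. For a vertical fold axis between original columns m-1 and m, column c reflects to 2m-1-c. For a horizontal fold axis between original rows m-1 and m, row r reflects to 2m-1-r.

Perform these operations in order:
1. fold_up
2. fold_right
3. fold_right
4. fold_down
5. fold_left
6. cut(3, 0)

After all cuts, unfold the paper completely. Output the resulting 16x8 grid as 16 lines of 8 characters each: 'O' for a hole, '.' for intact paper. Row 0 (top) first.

Op 1 fold_up: fold axis h@8; visible region now rows[0,8) x cols[0,8) = 8x8
Op 2 fold_right: fold axis v@4; visible region now rows[0,8) x cols[4,8) = 8x4
Op 3 fold_right: fold axis v@6; visible region now rows[0,8) x cols[6,8) = 8x2
Op 4 fold_down: fold axis h@4; visible region now rows[4,8) x cols[6,8) = 4x2
Op 5 fold_left: fold axis v@7; visible region now rows[4,8) x cols[6,7) = 4x1
Op 6 cut(3, 0): punch at orig (7,6); cuts so far [(7, 6)]; region rows[4,8) x cols[6,7) = 4x1
Unfold 1 (reflect across v@7): 2 holes -> [(7, 6), (7, 7)]
Unfold 2 (reflect across h@4): 4 holes -> [(0, 6), (0, 7), (7, 6), (7, 7)]
Unfold 3 (reflect across v@6): 8 holes -> [(0, 4), (0, 5), (0, 6), (0, 7), (7, 4), (7, 5), (7, 6), (7, 7)]
Unfold 4 (reflect across v@4): 16 holes -> [(0, 0), (0, 1), (0, 2), (0, 3), (0, 4), (0, 5), (0, 6), (0, 7), (7, 0), (7, 1), (7, 2), (7, 3), (7, 4), (7, 5), (7, 6), (7, 7)]
Unfold 5 (reflect across h@8): 32 holes -> [(0, 0), (0, 1), (0, 2), (0, 3), (0, 4), (0, 5), (0, 6), (0, 7), (7, 0), (7, 1), (7, 2), (7, 3), (7, 4), (7, 5), (7, 6), (7, 7), (8, 0), (8, 1), (8, 2), (8, 3), (8, 4), (8, 5), (8, 6), (8, 7), (15, 0), (15, 1), (15, 2), (15, 3), (15, 4), (15, 5), (15, 6), (15, 7)]

Answer: OOOOOOOO
........
........
........
........
........
........
OOOOOOOO
OOOOOOOO
........
........
........
........
........
........
OOOOOOOO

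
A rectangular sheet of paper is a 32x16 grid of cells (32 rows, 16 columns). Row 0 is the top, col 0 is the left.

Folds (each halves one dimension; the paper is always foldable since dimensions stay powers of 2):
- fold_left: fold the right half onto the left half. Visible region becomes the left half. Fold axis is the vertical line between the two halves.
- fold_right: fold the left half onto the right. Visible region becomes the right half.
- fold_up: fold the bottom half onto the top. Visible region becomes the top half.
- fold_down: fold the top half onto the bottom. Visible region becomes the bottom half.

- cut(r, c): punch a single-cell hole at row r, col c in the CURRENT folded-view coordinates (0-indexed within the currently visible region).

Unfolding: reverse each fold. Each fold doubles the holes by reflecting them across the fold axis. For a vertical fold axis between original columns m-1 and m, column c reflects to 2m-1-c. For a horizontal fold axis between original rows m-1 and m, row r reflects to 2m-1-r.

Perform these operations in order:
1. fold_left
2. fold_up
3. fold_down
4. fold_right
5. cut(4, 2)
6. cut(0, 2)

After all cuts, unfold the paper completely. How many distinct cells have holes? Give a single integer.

Op 1 fold_left: fold axis v@8; visible region now rows[0,32) x cols[0,8) = 32x8
Op 2 fold_up: fold axis h@16; visible region now rows[0,16) x cols[0,8) = 16x8
Op 3 fold_down: fold axis h@8; visible region now rows[8,16) x cols[0,8) = 8x8
Op 4 fold_right: fold axis v@4; visible region now rows[8,16) x cols[4,8) = 8x4
Op 5 cut(4, 2): punch at orig (12,6); cuts so far [(12, 6)]; region rows[8,16) x cols[4,8) = 8x4
Op 6 cut(0, 2): punch at orig (8,6); cuts so far [(8, 6), (12, 6)]; region rows[8,16) x cols[4,8) = 8x4
Unfold 1 (reflect across v@4): 4 holes -> [(8, 1), (8, 6), (12, 1), (12, 6)]
Unfold 2 (reflect across h@8): 8 holes -> [(3, 1), (3, 6), (7, 1), (7, 6), (8, 1), (8, 6), (12, 1), (12, 6)]
Unfold 3 (reflect across h@16): 16 holes -> [(3, 1), (3, 6), (7, 1), (7, 6), (8, 1), (8, 6), (12, 1), (12, 6), (19, 1), (19, 6), (23, 1), (23, 6), (24, 1), (24, 6), (28, 1), (28, 6)]
Unfold 4 (reflect across v@8): 32 holes -> [(3, 1), (3, 6), (3, 9), (3, 14), (7, 1), (7, 6), (7, 9), (7, 14), (8, 1), (8, 6), (8, 9), (8, 14), (12, 1), (12, 6), (12, 9), (12, 14), (19, 1), (19, 6), (19, 9), (19, 14), (23, 1), (23, 6), (23, 9), (23, 14), (24, 1), (24, 6), (24, 9), (24, 14), (28, 1), (28, 6), (28, 9), (28, 14)]

Answer: 32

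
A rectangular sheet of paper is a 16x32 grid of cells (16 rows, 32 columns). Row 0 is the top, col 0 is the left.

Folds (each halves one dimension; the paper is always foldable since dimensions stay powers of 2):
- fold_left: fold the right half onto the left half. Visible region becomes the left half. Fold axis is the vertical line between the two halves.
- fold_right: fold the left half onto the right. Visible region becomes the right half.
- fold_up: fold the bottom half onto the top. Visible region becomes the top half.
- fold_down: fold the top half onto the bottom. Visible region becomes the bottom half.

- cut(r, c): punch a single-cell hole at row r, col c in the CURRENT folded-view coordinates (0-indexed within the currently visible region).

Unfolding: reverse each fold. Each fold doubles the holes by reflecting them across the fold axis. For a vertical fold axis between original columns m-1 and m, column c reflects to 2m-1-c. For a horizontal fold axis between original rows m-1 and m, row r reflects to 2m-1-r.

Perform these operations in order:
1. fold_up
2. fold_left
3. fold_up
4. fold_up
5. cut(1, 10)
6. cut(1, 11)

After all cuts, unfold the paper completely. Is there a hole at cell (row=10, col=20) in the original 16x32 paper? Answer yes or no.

Op 1 fold_up: fold axis h@8; visible region now rows[0,8) x cols[0,32) = 8x32
Op 2 fold_left: fold axis v@16; visible region now rows[0,8) x cols[0,16) = 8x16
Op 3 fold_up: fold axis h@4; visible region now rows[0,4) x cols[0,16) = 4x16
Op 4 fold_up: fold axis h@2; visible region now rows[0,2) x cols[0,16) = 2x16
Op 5 cut(1, 10): punch at orig (1,10); cuts so far [(1, 10)]; region rows[0,2) x cols[0,16) = 2x16
Op 6 cut(1, 11): punch at orig (1,11); cuts so far [(1, 10), (1, 11)]; region rows[0,2) x cols[0,16) = 2x16
Unfold 1 (reflect across h@2): 4 holes -> [(1, 10), (1, 11), (2, 10), (2, 11)]
Unfold 2 (reflect across h@4): 8 holes -> [(1, 10), (1, 11), (2, 10), (2, 11), (5, 10), (5, 11), (6, 10), (6, 11)]
Unfold 3 (reflect across v@16): 16 holes -> [(1, 10), (1, 11), (1, 20), (1, 21), (2, 10), (2, 11), (2, 20), (2, 21), (5, 10), (5, 11), (5, 20), (5, 21), (6, 10), (6, 11), (6, 20), (6, 21)]
Unfold 4 (reflect across h@8): 32 holes -> [(1, 10), (1, 11), (1, 20), (1, 21), (2, 10), (2, 11), (2, 20), (2, 21), (5, 10), (5, 11), (5, 20), (5, 21), (6, 10), (6, 11), (6, 20), (6, 21), (9, 10), (9, 11), (9, 20), (9, 21), (10, 10), (10, 11), (10, 20), (10, 21), (13, 10), (13, 11), (13, 20), (13, 21), (14, 10), (14, 11), (14, 20), (14, 21)]
Holes: [(1, 10), (1, 11), (1, 20), (1, 21), (2, 10), (2, 11), (2, 20), (2, 21), (5, 10), (5, 11), (5, 20), (5, 21), (6, 10), (6, 11), (6, 20), (6, 21), (9, 10), (9, 11), (9, 20), (9, 21), (10, 10), (10, 11), (10, 20), (10, 21), (13, 10), (13, 11), (13, 20), (13, 21), (14, 10), (14, 11), (14, 20), (14, 21)]

Answer: yes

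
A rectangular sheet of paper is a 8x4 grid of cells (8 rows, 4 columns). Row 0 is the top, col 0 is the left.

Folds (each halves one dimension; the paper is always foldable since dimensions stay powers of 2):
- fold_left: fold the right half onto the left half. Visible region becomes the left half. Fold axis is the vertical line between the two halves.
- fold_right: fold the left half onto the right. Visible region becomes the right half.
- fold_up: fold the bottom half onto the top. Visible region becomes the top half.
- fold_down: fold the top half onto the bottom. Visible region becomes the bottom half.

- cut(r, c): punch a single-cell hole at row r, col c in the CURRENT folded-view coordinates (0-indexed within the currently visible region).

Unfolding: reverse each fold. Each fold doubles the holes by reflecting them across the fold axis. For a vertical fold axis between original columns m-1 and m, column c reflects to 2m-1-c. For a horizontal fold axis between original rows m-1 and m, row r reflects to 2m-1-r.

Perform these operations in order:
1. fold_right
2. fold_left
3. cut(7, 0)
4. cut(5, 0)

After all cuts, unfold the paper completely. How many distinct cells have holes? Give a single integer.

Answer: 8

Derivation:
Op 1 fold_right: fold axis v@2; visible region now rows[0,8) x cols[2,4) = 8x2
Op 2 fold_left: fold axis v@3; visible region now rows[0,8) x cols[2,3) = 8x1
Op 3 cut(7, 0): punch at orig (7,2); cuts so far [(7, 2)]; region rows[0,8) x cols[2,3) = 8x1
Op 4 cut(5, 0): punch at orig (5,2); cuts so far [(5, 2), (7, 2)]; region rows[0,8) x cols[2,3) = 8x1
Unfold 1 (reflect across v@3): 4 holes -> [(5, 2), (5, 3), (7, 2), (7, 3)]
Unfold 2 (reflect across v@2): 8 holes -> [(5, 0), (5, 1), (5, 2), (5, 3), (7, 0), (7, 1), (7, 2), (7, 3)]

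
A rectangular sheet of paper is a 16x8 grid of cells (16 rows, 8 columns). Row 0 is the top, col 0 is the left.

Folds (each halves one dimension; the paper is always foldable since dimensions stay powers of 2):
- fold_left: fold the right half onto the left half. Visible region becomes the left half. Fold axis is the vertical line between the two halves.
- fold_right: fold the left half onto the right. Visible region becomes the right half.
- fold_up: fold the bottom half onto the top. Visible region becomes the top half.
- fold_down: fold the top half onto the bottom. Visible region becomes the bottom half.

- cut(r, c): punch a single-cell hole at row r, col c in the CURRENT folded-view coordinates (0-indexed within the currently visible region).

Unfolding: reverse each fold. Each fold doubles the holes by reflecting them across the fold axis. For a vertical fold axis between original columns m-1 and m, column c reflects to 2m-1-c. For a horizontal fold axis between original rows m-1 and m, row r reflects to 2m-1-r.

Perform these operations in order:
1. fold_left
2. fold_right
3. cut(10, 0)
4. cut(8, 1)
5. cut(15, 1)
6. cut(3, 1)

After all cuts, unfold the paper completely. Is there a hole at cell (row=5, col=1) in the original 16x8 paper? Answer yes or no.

Answer: no

Derivation:
Op 1 fold_left: fold axis v@4; visible region now rows[0,16) x cols[0,4) = 16x4
Op 2 fold_right: fold axis v@2; visible region now rows[0,16) x cols[2,4) = 16x2
Op 3 cut(10, 0): punch at orig (10,2); cuts so far [(10, 2)]; region rows[0,16) x cols[2,4) = 16x2
Op 4 cut(8, 1): punch at orig (8,3); cuts so far [(8, 3), (10, 2)]; region rows[0,16) x cols[2,4) = 16x2
Op 5 cut(15, 1): punch at orig (15,3); cuts so far [(8, 3), (10, 2), (15, 3)]; region rows[0,16) x cols[2,4) = 16x2
Op 6 cut(3, 1): punch at orig (3,3); cuts so far [(3, 3), (8, 3), (10, 2), (15, 3)]; region rows[0,16) x cols[2,4) = 16x2
Unfold 1 (reflect across v@2): 8 holes -> [(3, 0), (3, 3), (8, 0), (8, 3), (10, 1), (10, 2), (15, 0), (15, 3)]
Unfold 2 (reflect across v@4): 16 holes -> [(3, 0), (3, 3), (3, 4), (3, 7), (8, 0), (8, 3), (8, 4), (8, 7), (10, 1), (10, 2), (10, 5), (10, 6), (15, 0), (15, 3), (15, 4), (15, 7)]
Holes: [(3, 0), (3, 3), (3, 4), (3, 7), (8, 0), (8, 3), (8, 4), (8, 7), (10, 1), (10, 2), (10, 5), (10, 6), (15, 0), (15, 3), (15, 4), (15, 7)]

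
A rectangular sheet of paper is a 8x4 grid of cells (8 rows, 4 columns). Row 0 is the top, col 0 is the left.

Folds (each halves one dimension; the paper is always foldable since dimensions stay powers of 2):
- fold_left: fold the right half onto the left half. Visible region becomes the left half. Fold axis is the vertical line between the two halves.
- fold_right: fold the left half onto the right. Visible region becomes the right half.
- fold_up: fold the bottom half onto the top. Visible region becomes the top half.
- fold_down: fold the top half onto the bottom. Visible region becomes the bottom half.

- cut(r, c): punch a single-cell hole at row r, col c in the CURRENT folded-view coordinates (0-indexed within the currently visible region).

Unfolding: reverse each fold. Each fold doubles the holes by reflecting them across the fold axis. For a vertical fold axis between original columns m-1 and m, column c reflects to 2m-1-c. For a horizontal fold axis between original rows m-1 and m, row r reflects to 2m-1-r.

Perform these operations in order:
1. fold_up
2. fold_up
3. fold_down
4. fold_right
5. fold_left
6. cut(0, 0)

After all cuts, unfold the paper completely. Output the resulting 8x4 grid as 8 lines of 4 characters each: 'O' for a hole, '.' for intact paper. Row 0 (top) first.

Op 1 fold_up: fold axis h@4; visible region now rows[0,4) x cols[0,4) = 4x4
Op 2 fold_up: fold axis h@2; visible region now rows[0,2) x cols[0,4) = 2x4
Op 3 fold_down: fold axis h@1; visible region now rows[1,2) x cols[0,4) = 1x4
Op 4 fold_right: fold axis v@2; visible region now rows[1,2) x cols[2,4) = 1x2
Op 5 fold_left: fold axis v@3; visible region now rows[1,2) x cols[2,3) = 1x1
Op 6 cut(0, 0): punch at orig (1,2); cuts so far [(1, 2)]; region rows[1,2) x cols[2,3) = 1x1
Unfold 1 (reflect across v@3): 2 holes -> [(1, 2), (1, 3)]
Unfold 2 (reflect across v@2): 4 holes -> [(1, 0), (1, 1), (1, 2), (1, 3)]
Unfold 3 (reflect across h@1): 8 holes -> [(0, 0), (0, 1), (0, 2), (0, 3), (1, 0), (1, 1), (1, 2), (1, 3)]
Unfold 4 (reflect across h@2): 16 holes -> [(0, 0), (0, 1), (0, 2), (0, 3), (1, 0), (1, 1), (1, 2), (1, 3), (2, 0), (2, 1), (2, 2), (2, 3), (3, 0), (3, 1), (3, 2), (3, 3)]
Unfold 5 (reflect across h@4): 32 holes -> [(0, 0), (0, 1), (0, 2), (0, 3), (1, 0), (1, 1), (1, 2), (1, 3), (2, 0), (2, 1), (2, 2), (2, 3), (3, 0), (3, 1), (3, 2), (3, 3), (4, 0), (4, 1), (4, 2), (4, 3), (5, 0), (5, 1), (5, 2), (5, 3), (6, 0), (6, 1), (6, 2), (6, 3), (7, 0), (7, 1), (7, 2), (7, 3)]

Answer: OOOO
OOOO
OOOO
OOOO
OOOO
OOOO
OOOO
OOOO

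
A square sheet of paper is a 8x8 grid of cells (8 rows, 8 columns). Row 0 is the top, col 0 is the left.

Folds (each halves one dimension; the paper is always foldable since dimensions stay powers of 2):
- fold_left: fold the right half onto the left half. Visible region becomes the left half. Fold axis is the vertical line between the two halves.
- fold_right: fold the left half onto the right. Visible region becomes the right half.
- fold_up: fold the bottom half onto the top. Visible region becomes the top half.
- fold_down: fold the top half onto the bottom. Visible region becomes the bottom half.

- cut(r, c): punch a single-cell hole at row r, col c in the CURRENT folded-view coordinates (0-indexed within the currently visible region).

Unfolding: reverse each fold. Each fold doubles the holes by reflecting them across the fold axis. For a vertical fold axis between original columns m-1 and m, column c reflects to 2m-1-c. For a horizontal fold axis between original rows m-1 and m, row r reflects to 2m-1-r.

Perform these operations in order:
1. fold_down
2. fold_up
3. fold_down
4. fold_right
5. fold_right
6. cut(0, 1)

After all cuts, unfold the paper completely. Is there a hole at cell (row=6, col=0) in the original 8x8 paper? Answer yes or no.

Answer: yes

Derivation:
Op 1 fold_down: fold axis h@4; visible region now rows[4,8) x cols[0,8) = 4x8
Op 2 fold_up: fold axis h@6; visible region now rows[4,6) x cols[0,8) = 2x8
Op 3 fold_down: fold axis h@5; visible region now rows[5,6) x cols[0,8) = 1x8
Op 4 fold_right: fold axis v@4; visible region now rows[5,6) x cols[4,8) = 1x4
Op 5 fold_right: fold axis v@6; visible region now rows[5,6) x cols[6,8) = 1x2
Op 6 cut(0, 1): punch at orig (5,7); cuts so far [(5, 7)]; region rows[5,6) x cols[6,8) = 1x2
Unfold 1 (reflect across v@6): 2 holes -> [(5, 4), (5, 7)]
Unfold 2 (reflect across v@4): 4 holes -> [(5, 0), (5, 3), (5, 4), (5, 7)]
Unfold 3 (reflect across h@5): 8 holes -> [(4, 0), (4, 3), (4, 4), (4, 7), (5, 0), (5, 3), (5, 4), (5, 7)]
Unfold 4 (reflect across h@6): 16 holes -> [(4, 0), (4, 3), (4, 4), (4, 7), (5, 0), (5, 3), (5, 4), (5, 7), (6, 0), (6, 3), (6, 4), (6, 7), (7, 0), (7, 3), (7, 4), (7, 7)]
Unfold 5 (reflect across h@4): 32 holes -> [(0, 0), (0, 3), (0, 4), (0, 7), (1, 0), (1, 3), (1, 4), (1, 7), (2, 0), (2, 3), (2, 4), (2, 7), (3, 0), (3, 3), (3, 4), (3, 7), (4, 0), (4, 3), (4, 4), (4, 7), (5, 0), (5, 3), (5, 4), (5, 7), (6, 0), (6, 3), (6, 4), (6, 7), (7, 0), (7, 3), (7, 4), (7, 7)]
Holes: [(0, 0), (0, 3), (0, 4), (0, 7), (1, 0), (1, 3), (1, 4), (1, 7), (2, 0), (2, 3), (2, 4), (2, 7), (3, 0), (3, 3), (3, 4), (3, 7), (4, 0), (4, 3), (4, 4), (4, 7), (5, 0), (5, 3), (5, 4), (5, 7), (6, 0), (6, 3), (6, 4), (6, 7), (7, 0), (7, 3), (7, 4), (7, 7)]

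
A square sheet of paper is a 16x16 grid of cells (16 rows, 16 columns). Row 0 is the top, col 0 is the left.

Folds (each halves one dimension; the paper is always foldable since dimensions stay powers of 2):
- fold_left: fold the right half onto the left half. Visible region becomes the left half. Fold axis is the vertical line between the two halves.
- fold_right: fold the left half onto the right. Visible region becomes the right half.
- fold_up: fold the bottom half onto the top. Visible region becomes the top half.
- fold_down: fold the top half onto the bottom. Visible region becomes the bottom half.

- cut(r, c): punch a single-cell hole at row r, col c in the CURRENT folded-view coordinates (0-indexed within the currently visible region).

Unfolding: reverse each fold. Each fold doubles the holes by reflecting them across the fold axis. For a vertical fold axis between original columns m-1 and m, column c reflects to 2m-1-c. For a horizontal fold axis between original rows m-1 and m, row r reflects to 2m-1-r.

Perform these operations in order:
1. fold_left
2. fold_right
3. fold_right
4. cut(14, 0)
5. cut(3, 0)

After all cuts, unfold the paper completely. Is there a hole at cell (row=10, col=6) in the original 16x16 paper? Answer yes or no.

Op 1 fold_left: fold axis v@8; visible region now rows[0,16) x cols[0,8) = 16x8
Op 2 fold_right: fold axis v@4; visible region now rows[0,16) x cols[4,8) = 16x4
Op 3 fold_right: fold axis v@6; visible region now rows[0,16) x cols[6,8) = 16x2
Op 4 cut(14, 0): punch at orig (14,6); cuts so far [(14, 6)]; region rows[0,16) x cols[6,8) = 16x2
Op 5 cut(3, 0): punch at orig (3,6); cuts so far [(3, 6), (14, 6)]; region rows[0,16) x cols[6,8) = 16x2
Unfold 1 (reflect across v@6): 4 holes -> [(3, 5), (3, 6), (14, 5), (14, 6)]
Unfold 2 (reflect across v@4): 8 holes -> [(3, 1), (3, 2), (3, 5), (3, 6), (14, 1), (14, 2), (14, 5), (14, 6)]
Unfold 3 (reflect across v@8): 16 holes -> [(3, 1), (3, 2), (3, 5), (3, 6), (3, 9), (3, 10), (3, 13), (3, 14), (14, 1), (14, 2), (14, 5), (14, 6), (14, 9), (14, 10), (14, 13), (14, 14)]
Holes: [(3, 1), (3, 2), (3, 5), (3, 6), (3, 9), (3, 10), (3, 13), (3, 14), (14, 1), (14, 2), (14, 5), (14, 6), (14, 9), (14, 10), (14, 13), (14, 14)]

Answer: no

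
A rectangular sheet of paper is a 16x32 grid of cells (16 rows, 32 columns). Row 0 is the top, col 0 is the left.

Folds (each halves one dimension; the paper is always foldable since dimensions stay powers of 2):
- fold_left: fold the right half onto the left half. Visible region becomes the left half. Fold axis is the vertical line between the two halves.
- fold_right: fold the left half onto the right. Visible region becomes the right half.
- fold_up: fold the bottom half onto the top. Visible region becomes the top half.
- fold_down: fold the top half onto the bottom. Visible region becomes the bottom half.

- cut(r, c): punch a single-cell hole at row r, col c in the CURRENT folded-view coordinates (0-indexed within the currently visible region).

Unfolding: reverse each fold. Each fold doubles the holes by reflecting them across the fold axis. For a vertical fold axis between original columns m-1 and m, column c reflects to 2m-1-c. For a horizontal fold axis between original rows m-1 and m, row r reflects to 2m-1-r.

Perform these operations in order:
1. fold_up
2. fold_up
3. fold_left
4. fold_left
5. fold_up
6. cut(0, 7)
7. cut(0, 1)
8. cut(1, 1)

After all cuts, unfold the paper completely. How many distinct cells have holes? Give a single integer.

Answer: 96

Derivation:
Op 1 fold_up: fold axis h@8; visible region now rows[0,8) x cols[0,32) = 8x32
Op 2 fold_up: fold axis h@4; visible region now rows[0,4) x cols[0,32) = 4x32
Op 3 fold_left: fold axis v@16; visible region now rows[0,4) x cols[0,16) = 4x16
Op 4 fold_left: fold axis v@8; visible region now rows[0,4) x cols[0,8) = 4x8
Op 5 fold_up: fold axis h@2; visible region now rows[0,2) x cols[0,8) = 2x8
Op 6 cut(0, 7): punch at orig (0,7); cuts so far [(0, 7)]; region rows[0,2) x cols[0,8) = 2x8
Op 7 cut(0, 1): punch at orig (0,1); cuts so far [(0, 1), (0, 7)]; region rows[0,2) x cols[0,8) = 2x8
Op 8 cut(1, 1): punch at orig (1,1); cuts so far [(0, 1), (0, 7), (1, 1)]; region rows[0,2) x cols[0,8) = 2x8
Unfold 1 (reflect across h@2): 6 holes -> [(0, 1), (0, 7), (1, 1), (2, 1), (3, 1), (3, 7)]
Unfold 2 (reflect across v@8): 12 holes -> [(0, 1), (0, 7), (0, 8), (0, 14), (1, 1), (1, 14), (2, 1), (2, 14), (3, 1), (3, 7), (3, 8), (3, 14)]
Unfold 3 (reflect across v@16): 24 holes -> [(0, 1), (0, 7), (0, 8), (0, 14), (0, 17), (0, 23), (0, 24), (0, 30), (1, 1), (1, 14), (1, 17), (1, 30), (2, 1), (2, 14), (2, 17), (2, 30), (3, 1), (3, 7), (3, 8), (3, 14), (3, 17), (3, 23), (3, 24), (3, 30)]
Unfold 4 (reflect across h@4): 48 holes -> [(0, 1), (0, 7), (0, 8), (0, 14), (0, 17), (0, 23), (0, 24), (0, 30), (1, 1), (1, 14), (1, 17), (1, 30), (2, 1), (2, 14), (2, 17), (2, 30), (3, 1), (3, 7), (3, 8), (3, 14), (3, 17), (3, 23), (3, 24), (3, 30), (4, 1), (4, 7), (4, 8), (4, 14), (4, 17), (4, 23), (4, 24), (4, 30), (5, 1), (5, 14), (5, 17), (5, 30), (6, 1), (6, 14), (6, 17), (6, 30), (7, 1), (7, 7), (7, 8), (7, 14), (7, 17), (7, 23), (7, 24), (7, 30)]
Unfold 5 (reflect across h@8): 96 holes -> [(0, 1), (0, 7), (0, 8), (0, 14), (0, 17), (0, 23), (0, 24), (0, 30), (1, 1), (1, 14), (1, 17), (1, 30), (2, 1), (2, 14), (2, 17), (2, 30), (3, 1), (3, 7), (3, 8), (3, 14), (3, 17), (3, 23), (3, 24), (3, 30), (4, 1), (4, 7), (4, 8), (4, 14), (4, 17), (4, 23), (4, 24), (4, 30), (5, 1), (5, 14), (5, 17), (5, 30), (6, 1), (6, 14), (6, 17), (6, 30), (7, 1), (7, 7), (7, 8), (7, 14), (7, 17), (7, 23), (7, 24), (7, 30), (8, 1), (8, 7), (8, 8), (8, 14), (8, 17), (8, 23), (8, 24), (8, 30), (9, 1), (9, 14), (9, 17), (9, 30), (10, 1), (10, 14), (10, 17), (10, 30), (11, 1), (11, 7), (11, 8), (11, 14), (11, 17), (11, 23), (11, 24), (11, 30), (12, 1), (12, 7), (12, 8), (12, 14), (12, 17), (12, 23), (12, 24), (12, 30), (13, 1), (13, 14), (13, 17), (13, 30), (14, 1), (14, 14), (14, 17), (14, 30), (15, 1), (15, 7), (15, 8), (15, 14), (15, 17), (15, 23), (15, 24), (15, 30)]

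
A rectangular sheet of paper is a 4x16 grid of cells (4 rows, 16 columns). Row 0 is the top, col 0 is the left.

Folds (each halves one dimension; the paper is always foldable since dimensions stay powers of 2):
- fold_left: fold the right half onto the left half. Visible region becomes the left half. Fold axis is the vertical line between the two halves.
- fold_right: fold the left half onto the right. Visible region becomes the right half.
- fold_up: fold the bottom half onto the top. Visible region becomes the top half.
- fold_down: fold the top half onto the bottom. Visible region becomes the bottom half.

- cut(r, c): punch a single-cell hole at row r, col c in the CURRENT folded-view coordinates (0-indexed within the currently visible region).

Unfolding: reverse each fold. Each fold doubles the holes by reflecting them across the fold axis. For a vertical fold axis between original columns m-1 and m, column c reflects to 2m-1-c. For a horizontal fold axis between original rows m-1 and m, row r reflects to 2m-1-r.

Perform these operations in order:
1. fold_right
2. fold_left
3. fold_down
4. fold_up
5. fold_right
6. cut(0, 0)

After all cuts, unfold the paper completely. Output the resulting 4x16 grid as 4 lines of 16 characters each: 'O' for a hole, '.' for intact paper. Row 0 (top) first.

Op 1 fold_right: fold axis v@8; visible region now rows[0,4) x cols[8,16) = 4x8
Op 2 fold_left: fold axis v@12; visible region now rows[0,4) x cols[8,12) = 4x4
Op 3 fold_down: fold axis h@2; visible region now rows[2,4) x cols[8,12) = 2x4
Op 4 fold_up: fold axis h@3; visible region now rows[2,3) x cols[8,12) = 1x4
Op 5 fold_right: fold axis v@10; visible region now rows[2,3) x cols[10,12) = 1x2
Op 6 cut(0, 0): punch at orig (2,10); cuts so far [(2, 10)]; region rows[2,3) x cols[10,12) = 1x2
Unfold 1 (reflect across v@10): 2 holes -> [(2, 9), (2, 10)]
Unfold 2 (reflect across h@3): 4 holes -> [(2, 9), (2, 10), (3, 9), (3, 10)]
Unfold 3 (reflect across h@2): 8 holes -> [(0, 9), (0, 10), (1, 9), (1, 10), (2, 9), (2, 10), (3, 9), (3, 10)]
Unfold 4 (reflect across v@12): 16 holes -> [(0, 9), (0, 10), (0, 13), (0, 14), (1, 9), (1, 10), (1, 13), (1, 14), (2, 9), (2, 10), (2, 13), (2, 14), (3, 9), (3, 10), (3, 13), (3, 14)]
Unfold 5 (reflect across v@8): 32 holes -> [(0, 1), (0, 2), (0, 5), (0, 6), (0, 9), (0, 10), (0, 13), (0, 14), (1, 1), (1, 2), (1, 5), (1, 6), (1, 9), (1, 10), (1, 13), (1, 14), (2, 1), (2, 2), (2, 5), (2, 6), (2, 9), (2, 10), (2, 13), (2, 14), (3, 1), (3, 2), (3, 5), (3, 6), (3, 9), (3, 10), (3, 13), (3, 14)]

Answer: .OO..OO..OO..OO.
.OO..OO..OO..OO.
.OO..OO..OO..OO.
.OO..OO..OO..OO.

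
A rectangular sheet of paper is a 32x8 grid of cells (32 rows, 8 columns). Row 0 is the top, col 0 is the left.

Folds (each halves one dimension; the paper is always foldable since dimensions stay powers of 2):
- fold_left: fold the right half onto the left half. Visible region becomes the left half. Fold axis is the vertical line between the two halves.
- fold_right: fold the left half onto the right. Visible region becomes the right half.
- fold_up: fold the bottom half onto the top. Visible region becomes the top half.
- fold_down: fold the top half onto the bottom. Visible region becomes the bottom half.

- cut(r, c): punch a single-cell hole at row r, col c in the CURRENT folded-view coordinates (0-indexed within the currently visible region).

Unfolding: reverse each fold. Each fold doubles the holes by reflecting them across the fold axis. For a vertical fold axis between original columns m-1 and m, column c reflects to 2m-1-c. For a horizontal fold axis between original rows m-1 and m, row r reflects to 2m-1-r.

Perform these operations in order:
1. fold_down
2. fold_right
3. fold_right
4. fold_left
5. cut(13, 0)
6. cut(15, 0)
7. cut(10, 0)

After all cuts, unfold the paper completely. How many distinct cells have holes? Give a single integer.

Answer: 48

Derivation:
Op 1 fold_down: fold axis h@16; visible region now rows[16,32) x cols[0,8) = 16x8
Op 2 fold_right: fold axis v@4; visible region now rows[16,32) x cols[4,8) = 16x4
Op 3 fold_right: fold axis v@6; visible region now rows[16,32) x cols[6,8) = 16x2
Op 4 fold_left: fold axis v@7; visible region now rows[16,32) x cols[6,7) = 16x1
Op 5 cut(13, 0): punch at orig (29,6); cuts so far [(29, 6)]; region rows[16,32) x cols[6,7) = 16x1
Op 6 cut(15, 0): punch at orig (31,6); cuts so far [(29, 6), (31, 6)]; region rows[16,32) x cols[6,7) = 16x1
Op 7 cut(10, 0): punch at orig (26,6); cuts so far [(26, 6), (29, 6), (31, 6)]; region rows[16,32) x cols[6,7) = 16x1
Unfold 1 (reflect across v@7): 6 holes -> [(26, 6), (26, 7), (29, 6), (29, 7), (31, 6), (31, 7)]
Unfold 2 (reflect across v@6): 12 holes -> [(26, 4), (26, 5), (26, 6), (26, 7), (29, 4), (29, 5), (29, 6), (29, 7), (31, 4), (31, 5), (31, 6), (31, 7)]
Unfold 3 (reflect across v@4): 24 holes -> [(26, 0), (26, 1), (26, 2), (26, 3), (26, 4), (26, 5), (26, 6), (26, 7), (29, 0), (29, 1), (29, 2), (29, 3), (29, 4), (29, 5), (29, 6), (29, 7), (31, 0), (31, 1), (31, 2), (31, 3), (31, 4), (31, 5), (31, 6), (31, 7)]
Unfold 4 (reflect across h@16): 48 holes -> [(0, 0), (0, 1), (0, 2), (0, 3), (0, 4), (0, 5), (0, 6), (0, 7), (2, 0), (2, 1), (2, 2), (2, 3), (2, 4), (2, 5), (2, 6), (2, 7), (5, 0), (5, 1), (5, 2), (5, 3), (5, 4), (5, 5), (5, 6), (5, 7), (26, 0), (26, 1), (26, 2), (26, 3), (26, 4), (26, 5), (26, 6), (26, 7), (29, 0), (29, 1), (29, 2), (29, 3), (29, 4), (29, 5), (29, 6), (29, 7), (31, 0), (31, 1), (31, 2), (31, 3), (31, 4), (31, 5), (31, 6), (31, 7)]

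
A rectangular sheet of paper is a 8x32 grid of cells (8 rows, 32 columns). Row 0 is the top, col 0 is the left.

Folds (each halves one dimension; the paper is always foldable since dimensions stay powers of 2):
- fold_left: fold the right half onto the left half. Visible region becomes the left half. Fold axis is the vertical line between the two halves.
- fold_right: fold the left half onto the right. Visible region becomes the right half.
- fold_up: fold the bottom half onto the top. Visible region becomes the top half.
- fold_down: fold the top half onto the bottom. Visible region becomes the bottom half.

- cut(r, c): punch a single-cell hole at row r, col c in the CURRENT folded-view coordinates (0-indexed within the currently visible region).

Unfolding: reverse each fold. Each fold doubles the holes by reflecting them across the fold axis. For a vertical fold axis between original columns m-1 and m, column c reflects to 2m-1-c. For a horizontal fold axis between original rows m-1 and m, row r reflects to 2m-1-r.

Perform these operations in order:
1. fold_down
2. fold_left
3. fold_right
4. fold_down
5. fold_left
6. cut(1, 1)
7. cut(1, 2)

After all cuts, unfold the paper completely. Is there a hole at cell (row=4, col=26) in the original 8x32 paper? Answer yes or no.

Op 1 fold_down: fold axis h@4; visible region now rows[4,8) x cols[0,32) = 4x32
Op 2 fold_left: fold axis v@16; visible region now rows[4,8) x cols[0,16) = 4x16
Op 3 fold_right: fold axis v@8; visible region now rows[4,8) x cols[8,16) = 4x8
Op 4 fold_down: fold axis h@6; visible region now rows[6,8) x cols[8,16) = 2x8
Op 5 fold_left: fold axis v@12; visible region now rows[6,8) x cols[8,12) = 2x4
Op 6 cut(1, 1): punch at orig (7,9); cuts so far [(7, 9)]; region rows[6,8) x cols[8,12) = 2x4
Op 7 cut(1, 2): punch at orig (7,10); cuts so far [(7, 9), (7, 10)]; region rows[6,8) x cols[8,12) = 2x4
Unfold 1 (reflect across v@12): 4 holes -> [(7, 9), (7, 10), (7, 13), (7, 14)]
Unfold 2 (reflect across h@6): 8 holes -> [(4, 9), (4, 10), (4, 13), (4, 14), (7, 9), (7, 10), (7, 13), (7, 14)]
Unfold 3 (reflect across v@8): 16 holes -> [(4, 1), (4, 2), (4, 5), (4, 6), (4, 9), (4, 10), (4, 13), (4, 14), (7, 1), (7, 2), (7, 5), (7, 6), (7, 9), (7, 10), (7, 13), (7, 14)]
Unfold 4 (reflect across v@16): 32 holes -> [(4, 1), (4, 2), (4, 5), (4, 6), (4, 9), (4, 10), (4, 13), (4, 14), (4, 17), (4, 18), (4, 21), (4, 22), (4, 25), (4, 26), (4, 29), (4, 30), (7, 1), (7, 2), (7, 5), (7, 6), (7, 9), (7, 10), (7, 13), (7, 14), (7, 17), (7, 18), (7, 21), (7, 22), (7, 25), (7, 26), (7, 29), (7, 30)]
Unfold 5 (reflect across h@4): 64 holes -> [(0, 1), (0, 2), (0, 5), (0, 6), (0, 9), (0, 10), (0, 13), (0, 14), (0, 17), (0, 18), (0, 21), (0, 22), (0, 25), (0, 26), (0, 29), (0, 30), (3, 1), (3, 2), (3, 5), (3, 6), (3, 9), (3, 10), (3, 13), (3, 14), (3, 17), (3, 18), (3, 21), (3, 22), (3, 25), (3, 26), (3, 29), (3, 30), (4, 1), (4, 2), (4, 5), (4, 6), (4, 9), (4, 10), (4, 13), (4, 14), (4, 17), (4, 18), (4, 21), (4, 22), (4, 25), (4, 26), (4, 29), (4, 30), (7, 1), (7, 2), (7, 5), (7, 6), (7, 9), (7, 10), (7, 13), (7, 14), (7, 17), (7, 18), (7, 21), (7, 22), (7, 25), (7, 26), (7, 29), (7, 30)]
Holes: [(0, 1), (0, 2), (0, 5), (0, 6), (0, 9), (0, 10), (0, 13), (0, 14), (0, 17), (0, 18), (0, 21), (0, 22), (0, 25), (0, 26), (0, 29), (0, 30), (3, 1), (3, 2), (3, 5), (3, 6), (3, 9), (3, 10), (3, 13), (3, 14), (3, 17), (3, 18), (3, 21), (3, 22), (3, 25), (3, 26), (3, 29), (3, 30), (4, 1), (4, 2), (4, 5), (4, 6), (4, 9), (4, 10), (4, 13), (4, 14), (4, 17), (4, 18), (4, 21), (4, 22), (4, 25), (4, 26), (4, 29), (4, 30), (7, 1), (7, 2), (7, 5), (7, 6), (7, 9), (7, 10), (7, 13), (7, 14), (7, 17), (7, 18), (7, 21), (7, 22), (7, 25), (7, 26), (7, 29), (7, 30)]

Answer: yes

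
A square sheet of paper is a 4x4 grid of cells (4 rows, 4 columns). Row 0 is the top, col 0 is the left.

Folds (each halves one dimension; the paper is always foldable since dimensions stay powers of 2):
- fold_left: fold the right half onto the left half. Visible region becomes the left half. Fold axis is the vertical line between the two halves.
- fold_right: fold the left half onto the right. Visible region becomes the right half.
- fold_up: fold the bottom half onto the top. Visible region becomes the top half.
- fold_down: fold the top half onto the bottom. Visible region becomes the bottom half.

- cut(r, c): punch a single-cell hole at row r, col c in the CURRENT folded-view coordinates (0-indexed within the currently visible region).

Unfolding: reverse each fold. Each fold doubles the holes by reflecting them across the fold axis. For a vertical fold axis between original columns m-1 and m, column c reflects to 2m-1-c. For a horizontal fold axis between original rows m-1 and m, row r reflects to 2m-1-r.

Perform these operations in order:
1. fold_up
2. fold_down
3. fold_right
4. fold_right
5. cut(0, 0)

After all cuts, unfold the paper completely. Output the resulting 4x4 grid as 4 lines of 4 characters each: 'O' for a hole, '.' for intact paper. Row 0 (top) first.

Op 1 fold_up: fold axis h@2; visible region now rows[0,2) x cols[0,4) = 2x4
Op 2 fold_down: fold axis h@1; visible region now rows[1,2) x cols[0,4) = 1x4
Op 3 fold_right: fold axis v@2; visible region now rows[1,2) x cols[2,4) = 1x2
Op 4 fold_right: fold axis v@3; visible region now rows[1,2) x cols[3,4) = 1x1
Op 5 cut(0, 0): punch at orig (1,3); cuts so far [(1, 3)]; region rows[1,2) x cols[3,4) = 1x1
Unfold 1 (reflect across v@3): 2 holes -> [(1, 2), (1, 3)]
Unfold 2 (reflect across v@2): 4 holes -> [(1, 0), (1, 1), (1, 2), (1, 3)]
Unfold 3 (reflect across h@1): 8 holes -> [(0, 0), (0, 1), (0, 2), (0, 3), (1, 0), (1, 1), (1, 2), (1, 3)]
Unfold 4 (reflect across h@2): 16 holes -> [(0, 0), (0, 1), (0, 2), (0, 3), (1, 0), (1, 1), (1, 2), (1, 3), (2, 0), (2, 1), (2, 2), (2, 3), (3, 0), (3, 1), (3, 2), (3, 3)]

Answer: OOOO
OOOO
OOOO
OOOO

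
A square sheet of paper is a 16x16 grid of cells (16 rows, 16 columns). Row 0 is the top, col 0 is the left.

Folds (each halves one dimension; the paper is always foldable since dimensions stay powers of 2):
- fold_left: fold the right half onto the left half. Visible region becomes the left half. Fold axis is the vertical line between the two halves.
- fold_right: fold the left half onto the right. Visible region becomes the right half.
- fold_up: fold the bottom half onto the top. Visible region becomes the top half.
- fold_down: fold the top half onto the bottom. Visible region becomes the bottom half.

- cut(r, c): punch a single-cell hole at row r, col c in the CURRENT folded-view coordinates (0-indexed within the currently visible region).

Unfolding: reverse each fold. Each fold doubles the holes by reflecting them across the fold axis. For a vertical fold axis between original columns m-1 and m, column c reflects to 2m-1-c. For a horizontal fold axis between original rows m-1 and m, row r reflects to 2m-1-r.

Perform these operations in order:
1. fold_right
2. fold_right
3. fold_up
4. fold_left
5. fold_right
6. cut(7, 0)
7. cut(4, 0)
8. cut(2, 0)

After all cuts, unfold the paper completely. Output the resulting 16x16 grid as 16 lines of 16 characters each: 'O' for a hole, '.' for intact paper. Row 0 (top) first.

Op 1 fold_right: fold axis v@8; visible region now rows[0,16) x cols[8,16) = 16x8
Op 2 fold_right: fold axis v@12; visible region now rows[0,16) x cols[12,16) = 16x4
Op 3 fold_up: fold axis h@8; visible region now rows[0,8) x cols[12,16) = 8x4
Op 4 fold_left: fold axis v@14; visible region now rows[0,8) x cols[12,14) = 8x2
Op 5 fold_right: fold axis v@13; visible region now rows[0,8) x cols[13,14) = 8x1
Op 6 cut(7, 0): punch at orig (7,13); cuts so far [(7, 13)]; region rows[0,8) x cols[13,14) = 8x1
Op 7 cut(4, 0): punch at orig (4,13); cuts so far [(4, 13), (7, 13)]; region rows[0,8) x cols[13,14) = 8x1
Op 8 cut(2, 0): punch at orig (2,13); cuts so far [(2, 13), (4, 13), (7, 13)]; region rows[0,8) x cols[13,14) = 8x1
Unfold 1 (reflect across v@13): 6 holes -> [(2, 12), (2, 13), (4, 12), (4, 13), (7, 12), (7, 13)]
Unfold 2 (reflect across v@14): 12 holes -> [(2, 12), (2, 13), (2, 14), (2, 15), (4, 12), (4, 13), (4, 14), (4, 15), (7, 12), (7, 13), (7, 14), (7, 15)]
Unfold 3 (reflect across h@8): 24 holes -> [(2, 12), (2, 13), (2, 14), (2, 15), (4, 12), (4, 13), (4, 14), (4, 15), (7, 12), (7, 13), (7, 14), (7, 15), (8, 12), (8, 13), (8, 14), (8, 15), (11, 12), (11, 13), (11, 14), (11, 15), (13, 12), (13, 13), (13, 14), (13, 15)]
Unfold 4 (reflect across v@12): 48 holes -> [(2, 8), (2, 9), (2, 10), (2, 11), (2, 12), (2, 13), (2, 14), (2, 15), (4, 8), (4, 9), (4, 10), (4, 11), (4, 12), (4, 13), (4, 14), (4, 15), (7, 8), (7, 9), (7, 10), (7, 11), (7, 12), (7, 13), (7, 14), (7, 15), (8, 8), (8, 9), (8, 10), (8, 11), (8, 12), (8, 13), (8, 14), (8, 15), (11, 8), (11, 9), (11, 10), (11, 11), (11, 12), (11, 13), (11, 14), (11, 15), (13, 8), (13, 9), (13, 10), (13, 11), (13, 12), (13, 13), (13, 14), (13, 15)]
Unfold 5 (reflect across v@8): 96 holes -> [(2, 0), (2, 1), (2, 2), (2, 3), (2, 4), (2, 5), (2, 6), (2, 7), (2, 8), (2, 9), (2, 10), (2, 11), (2, 12), (2, 13), (2, 14), (2, 15), (4, 0), (4, 1), (4, 2), (4, 3), (4, 4), (4, 5), (4, 6), (4, 7), (4, 8), (4, 9), (4, 10), (4, 11), (4, 12), (4, 13), (4, 14), (4, 15), (7, 0), (7, 1), (7, 2), (7, 3), (7, 4), (7, 5), (7, 6), (7, 7), (7, 8), (7, 9), (7, 10), (7, 11), (7, 12), (7, 13), (7, 14), (7, 15), (8, 0), (8, 1), (8, 2), (8, 3), (8, 4), (8, 5), (8, 6), (8, 7), (8, 8), (8, 9), (8, 10), (8, 11), (8, 12), (8, 13), (8, 14), (8, 15), (11, 0), (11, 1), (11, 2), (11, 3), (11, 4), (11, 5), (11, 6), (11, 7), (11, 8), (11, 9), (11, 10), (11, 11), (11, 12), (11, 13), (11, 14), (11, 15), (13, 0), (13, 1), (13, 2), (13, 3), (13, 4), (13, 5), (13, 6), (13, 7), (13, 8), (13, 9), (13, 10), (13, 11), (13, 12), (13, 13), (13, 14), (13, 15)]

Answer: ................
................
OOOOOOOOOOOOOOOO
................
OOOOOOOOOOOOOOOO
................
................
OOOOOOOOOOOOOOOO
OOOOOOOOOOOOOOOO
................
................
OOOOOOOOOOOOOOOO
................
OOOOOOOOOOOOOOOO
................
................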